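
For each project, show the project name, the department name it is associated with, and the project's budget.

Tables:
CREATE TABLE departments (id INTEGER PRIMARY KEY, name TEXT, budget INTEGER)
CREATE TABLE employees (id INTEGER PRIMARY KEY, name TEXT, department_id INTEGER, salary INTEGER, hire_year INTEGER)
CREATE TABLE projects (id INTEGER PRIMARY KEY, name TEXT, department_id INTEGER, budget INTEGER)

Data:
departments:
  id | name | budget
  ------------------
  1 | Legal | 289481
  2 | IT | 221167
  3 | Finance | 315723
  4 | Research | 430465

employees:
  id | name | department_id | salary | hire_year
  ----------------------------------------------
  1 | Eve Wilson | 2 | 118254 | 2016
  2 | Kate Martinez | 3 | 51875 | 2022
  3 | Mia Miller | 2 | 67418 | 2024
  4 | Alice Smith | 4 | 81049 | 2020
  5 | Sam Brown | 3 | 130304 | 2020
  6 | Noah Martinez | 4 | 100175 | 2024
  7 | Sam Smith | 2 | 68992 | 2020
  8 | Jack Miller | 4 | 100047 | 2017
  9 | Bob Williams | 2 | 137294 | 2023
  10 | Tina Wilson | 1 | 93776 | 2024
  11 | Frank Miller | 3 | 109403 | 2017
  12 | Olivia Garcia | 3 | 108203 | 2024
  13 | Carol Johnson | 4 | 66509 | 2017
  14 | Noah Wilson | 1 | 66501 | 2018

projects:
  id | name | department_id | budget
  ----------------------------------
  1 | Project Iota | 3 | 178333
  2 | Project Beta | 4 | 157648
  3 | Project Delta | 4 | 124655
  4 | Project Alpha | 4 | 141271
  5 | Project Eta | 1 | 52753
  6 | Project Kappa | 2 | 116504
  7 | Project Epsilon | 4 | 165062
SELECT c.name, p.name AS department, c.budget FROM projects c JOIN departments p ON c.department_id = p.id

Execution result:
name | department | budget
Project Iota | Finance | 178333
Project Beta | Research | 157648
Project Delta | Research | 124655
Project Alpha | Research | 141271
Project Eta | Legal | 52753
Project Kappa | IT | 116504
Project Epsilon | Research | 165062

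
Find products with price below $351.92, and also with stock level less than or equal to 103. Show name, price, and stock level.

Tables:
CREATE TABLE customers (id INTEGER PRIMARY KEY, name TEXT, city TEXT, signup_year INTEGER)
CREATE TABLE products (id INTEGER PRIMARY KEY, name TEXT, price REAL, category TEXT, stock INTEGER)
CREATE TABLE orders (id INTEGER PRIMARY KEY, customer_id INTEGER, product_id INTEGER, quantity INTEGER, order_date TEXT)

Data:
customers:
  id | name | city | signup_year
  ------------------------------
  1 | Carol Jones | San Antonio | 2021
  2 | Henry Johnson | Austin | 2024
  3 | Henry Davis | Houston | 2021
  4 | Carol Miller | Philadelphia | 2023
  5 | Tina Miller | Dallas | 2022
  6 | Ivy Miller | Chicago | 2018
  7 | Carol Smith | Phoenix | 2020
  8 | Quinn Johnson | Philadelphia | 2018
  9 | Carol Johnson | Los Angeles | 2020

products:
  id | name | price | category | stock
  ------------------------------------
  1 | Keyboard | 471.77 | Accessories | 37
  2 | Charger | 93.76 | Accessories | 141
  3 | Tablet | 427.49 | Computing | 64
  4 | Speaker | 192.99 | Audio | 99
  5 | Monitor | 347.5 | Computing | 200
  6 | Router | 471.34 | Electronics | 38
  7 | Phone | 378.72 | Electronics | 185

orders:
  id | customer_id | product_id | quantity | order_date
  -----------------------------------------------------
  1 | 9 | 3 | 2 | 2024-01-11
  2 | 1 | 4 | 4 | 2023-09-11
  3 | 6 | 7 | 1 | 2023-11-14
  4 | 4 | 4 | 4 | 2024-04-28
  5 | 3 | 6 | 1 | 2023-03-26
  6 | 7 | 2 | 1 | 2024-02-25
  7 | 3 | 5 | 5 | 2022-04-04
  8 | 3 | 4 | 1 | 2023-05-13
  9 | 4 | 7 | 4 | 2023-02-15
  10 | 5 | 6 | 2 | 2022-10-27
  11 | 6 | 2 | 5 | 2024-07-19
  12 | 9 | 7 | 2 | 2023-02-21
SELECT name, price, stock FROM products WHERE price < 351.92 AND stock <= 103

Execution result:
name | price | stock
Speaker | 192.99 | 99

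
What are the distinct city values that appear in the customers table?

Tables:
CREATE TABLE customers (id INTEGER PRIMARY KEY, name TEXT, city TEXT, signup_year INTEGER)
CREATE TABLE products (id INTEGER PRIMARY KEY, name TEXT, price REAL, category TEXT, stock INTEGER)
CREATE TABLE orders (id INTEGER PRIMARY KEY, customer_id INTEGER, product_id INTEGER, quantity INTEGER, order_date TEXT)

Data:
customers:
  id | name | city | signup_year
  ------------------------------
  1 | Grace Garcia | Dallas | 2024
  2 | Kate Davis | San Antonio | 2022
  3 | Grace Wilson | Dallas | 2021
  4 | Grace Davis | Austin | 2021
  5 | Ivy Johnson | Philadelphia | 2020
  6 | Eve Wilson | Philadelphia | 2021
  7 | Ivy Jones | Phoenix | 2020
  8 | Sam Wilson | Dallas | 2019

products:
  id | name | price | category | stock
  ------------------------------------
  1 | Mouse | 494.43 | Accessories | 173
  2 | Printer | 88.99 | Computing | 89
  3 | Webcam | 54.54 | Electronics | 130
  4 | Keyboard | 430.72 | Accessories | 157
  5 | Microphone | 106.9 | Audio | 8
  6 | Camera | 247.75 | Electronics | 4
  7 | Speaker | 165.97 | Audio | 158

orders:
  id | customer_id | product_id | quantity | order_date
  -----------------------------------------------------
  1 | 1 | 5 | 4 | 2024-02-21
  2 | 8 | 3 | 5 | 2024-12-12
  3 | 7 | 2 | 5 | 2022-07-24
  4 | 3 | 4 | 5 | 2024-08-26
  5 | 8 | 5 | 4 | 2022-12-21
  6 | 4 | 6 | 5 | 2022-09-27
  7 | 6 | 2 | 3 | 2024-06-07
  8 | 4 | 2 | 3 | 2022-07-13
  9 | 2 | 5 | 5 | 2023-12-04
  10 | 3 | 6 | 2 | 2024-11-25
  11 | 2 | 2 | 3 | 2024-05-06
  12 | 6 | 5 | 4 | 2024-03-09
SELECT DISTINCT city FROM customers

Execution result:
city
Dallas
San Antonio
Austin
Philadelphia
Phoenix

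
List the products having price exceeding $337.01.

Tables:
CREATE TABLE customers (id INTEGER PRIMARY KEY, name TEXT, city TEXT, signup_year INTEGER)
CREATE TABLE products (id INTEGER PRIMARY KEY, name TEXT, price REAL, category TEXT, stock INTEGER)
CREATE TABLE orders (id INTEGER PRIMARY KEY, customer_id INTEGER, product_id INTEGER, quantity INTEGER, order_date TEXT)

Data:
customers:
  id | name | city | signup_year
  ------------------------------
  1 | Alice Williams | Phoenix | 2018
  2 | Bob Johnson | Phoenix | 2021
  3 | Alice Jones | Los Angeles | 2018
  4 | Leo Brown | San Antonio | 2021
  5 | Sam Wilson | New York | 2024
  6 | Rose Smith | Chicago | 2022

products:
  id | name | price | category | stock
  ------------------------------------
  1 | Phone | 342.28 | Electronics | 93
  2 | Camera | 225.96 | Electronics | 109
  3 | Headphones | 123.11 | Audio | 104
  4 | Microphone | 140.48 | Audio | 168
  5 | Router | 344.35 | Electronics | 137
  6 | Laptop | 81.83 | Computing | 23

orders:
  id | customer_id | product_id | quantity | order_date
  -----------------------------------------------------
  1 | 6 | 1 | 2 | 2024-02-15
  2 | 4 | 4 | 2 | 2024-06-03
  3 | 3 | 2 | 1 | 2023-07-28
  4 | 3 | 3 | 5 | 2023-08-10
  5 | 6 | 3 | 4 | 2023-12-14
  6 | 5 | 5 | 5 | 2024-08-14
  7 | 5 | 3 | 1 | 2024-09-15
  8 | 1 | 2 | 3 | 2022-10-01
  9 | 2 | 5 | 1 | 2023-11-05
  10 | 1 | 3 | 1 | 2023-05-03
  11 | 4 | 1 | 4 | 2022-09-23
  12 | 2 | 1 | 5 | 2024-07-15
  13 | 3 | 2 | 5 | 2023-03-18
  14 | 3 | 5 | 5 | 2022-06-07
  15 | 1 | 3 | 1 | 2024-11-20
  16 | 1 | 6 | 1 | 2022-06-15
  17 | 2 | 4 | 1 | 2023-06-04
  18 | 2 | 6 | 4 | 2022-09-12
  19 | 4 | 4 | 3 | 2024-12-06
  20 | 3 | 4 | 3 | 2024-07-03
SELECT name, price FROM products WHERE price > 337.01

Execution result:
name | price
Phone | 342.28
Router | 344.35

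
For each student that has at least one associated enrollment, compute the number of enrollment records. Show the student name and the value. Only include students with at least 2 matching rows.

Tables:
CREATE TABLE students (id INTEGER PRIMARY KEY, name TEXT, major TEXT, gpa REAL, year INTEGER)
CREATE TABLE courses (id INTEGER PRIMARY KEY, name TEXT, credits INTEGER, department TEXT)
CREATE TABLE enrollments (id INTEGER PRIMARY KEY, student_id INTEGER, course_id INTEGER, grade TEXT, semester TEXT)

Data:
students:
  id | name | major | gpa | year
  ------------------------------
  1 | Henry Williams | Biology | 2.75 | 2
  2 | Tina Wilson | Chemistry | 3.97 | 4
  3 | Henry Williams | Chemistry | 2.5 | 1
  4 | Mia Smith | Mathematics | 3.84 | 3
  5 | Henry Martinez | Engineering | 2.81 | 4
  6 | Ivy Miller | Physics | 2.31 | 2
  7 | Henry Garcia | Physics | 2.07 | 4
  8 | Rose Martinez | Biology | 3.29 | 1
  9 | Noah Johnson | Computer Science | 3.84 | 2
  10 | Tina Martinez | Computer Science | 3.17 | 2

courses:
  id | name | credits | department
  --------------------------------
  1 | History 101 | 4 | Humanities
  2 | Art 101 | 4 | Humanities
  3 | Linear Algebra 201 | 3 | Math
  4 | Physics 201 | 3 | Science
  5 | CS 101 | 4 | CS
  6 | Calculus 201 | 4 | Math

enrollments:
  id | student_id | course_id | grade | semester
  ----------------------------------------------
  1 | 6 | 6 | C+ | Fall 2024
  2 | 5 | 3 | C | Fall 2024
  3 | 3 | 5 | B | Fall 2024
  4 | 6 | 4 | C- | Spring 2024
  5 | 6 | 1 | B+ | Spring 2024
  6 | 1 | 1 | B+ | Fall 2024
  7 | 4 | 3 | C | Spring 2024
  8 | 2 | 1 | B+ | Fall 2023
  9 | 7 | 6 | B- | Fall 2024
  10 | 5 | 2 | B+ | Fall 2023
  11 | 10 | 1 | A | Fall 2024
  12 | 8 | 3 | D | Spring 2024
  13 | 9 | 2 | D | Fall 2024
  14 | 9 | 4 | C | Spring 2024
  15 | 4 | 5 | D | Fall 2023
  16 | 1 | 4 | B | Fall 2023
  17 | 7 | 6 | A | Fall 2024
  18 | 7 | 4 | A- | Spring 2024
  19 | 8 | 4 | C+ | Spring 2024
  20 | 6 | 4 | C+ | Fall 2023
SELECT p.name, COUNT(*) AS n FROM enrollments c JOIN students p ON c.student_id = p.id GROUP BY p.id, p.name HAVING COUNT(*) >= 2

Execution result:
name | n
Henry Williams | 2
Mia Smith | 2
Henry Martinez | 2
Ivy Miller | 4
Henry Garcia | 3
Rose Martinez | 2
Noah Johnson | 2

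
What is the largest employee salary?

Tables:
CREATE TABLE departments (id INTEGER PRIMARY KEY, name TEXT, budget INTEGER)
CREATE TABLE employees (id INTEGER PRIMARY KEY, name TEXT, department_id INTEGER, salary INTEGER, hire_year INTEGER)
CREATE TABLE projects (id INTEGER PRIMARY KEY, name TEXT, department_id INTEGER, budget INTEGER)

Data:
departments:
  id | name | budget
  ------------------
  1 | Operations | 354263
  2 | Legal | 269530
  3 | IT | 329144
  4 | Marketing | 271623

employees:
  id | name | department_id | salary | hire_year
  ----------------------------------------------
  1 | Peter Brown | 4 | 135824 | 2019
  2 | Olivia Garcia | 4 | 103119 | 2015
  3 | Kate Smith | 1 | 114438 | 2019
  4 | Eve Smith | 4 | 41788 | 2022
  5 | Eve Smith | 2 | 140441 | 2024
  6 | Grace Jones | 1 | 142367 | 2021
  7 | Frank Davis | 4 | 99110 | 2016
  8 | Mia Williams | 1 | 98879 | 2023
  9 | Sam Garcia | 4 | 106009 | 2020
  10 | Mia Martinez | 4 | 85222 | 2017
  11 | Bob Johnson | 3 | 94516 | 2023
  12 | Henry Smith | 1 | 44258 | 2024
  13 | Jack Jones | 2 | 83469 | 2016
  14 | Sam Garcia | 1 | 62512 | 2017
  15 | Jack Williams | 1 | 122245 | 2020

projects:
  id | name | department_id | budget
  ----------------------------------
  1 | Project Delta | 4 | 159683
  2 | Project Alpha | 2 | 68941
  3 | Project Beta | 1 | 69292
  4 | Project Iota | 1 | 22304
SELECT MAX(salary) FROM employees

Execution result:
142367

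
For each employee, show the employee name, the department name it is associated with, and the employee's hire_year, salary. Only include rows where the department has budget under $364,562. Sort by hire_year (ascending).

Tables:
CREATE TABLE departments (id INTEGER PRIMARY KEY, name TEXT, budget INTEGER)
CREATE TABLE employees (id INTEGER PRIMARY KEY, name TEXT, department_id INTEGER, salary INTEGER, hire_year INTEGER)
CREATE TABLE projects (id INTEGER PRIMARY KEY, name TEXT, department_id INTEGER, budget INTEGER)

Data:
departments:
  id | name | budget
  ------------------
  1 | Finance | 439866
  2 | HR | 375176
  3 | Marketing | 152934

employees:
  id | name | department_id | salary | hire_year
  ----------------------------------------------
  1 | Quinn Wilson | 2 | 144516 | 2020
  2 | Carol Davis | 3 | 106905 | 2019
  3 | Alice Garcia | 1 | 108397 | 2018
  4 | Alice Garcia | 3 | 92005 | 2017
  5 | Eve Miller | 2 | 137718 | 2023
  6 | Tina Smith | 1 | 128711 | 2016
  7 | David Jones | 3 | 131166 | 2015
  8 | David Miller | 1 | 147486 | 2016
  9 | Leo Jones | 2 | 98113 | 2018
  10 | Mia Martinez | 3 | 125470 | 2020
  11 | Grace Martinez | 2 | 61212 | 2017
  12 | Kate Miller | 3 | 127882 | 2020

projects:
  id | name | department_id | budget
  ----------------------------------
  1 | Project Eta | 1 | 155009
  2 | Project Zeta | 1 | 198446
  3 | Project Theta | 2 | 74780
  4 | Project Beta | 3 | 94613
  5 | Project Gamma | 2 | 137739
SELECT c.name, p.name AS department, c.hire_year, c.salary FROM employees c JOIN departments p ON c.department_id = p.id WHERE p.budget < 364562 ORDER BY c.hire_year ASC

Execution result:
name | department | hire_year | salary
David Jones | Marketing | 2015 | 131166
Alice Garcia | Marketing | 2017 | 92005
Carol Davis | Marketing | 2019 | 106905
Mia Martinez | Marketing | 2020 | 125470
Kate Miller | Marketing | 2020 | 127882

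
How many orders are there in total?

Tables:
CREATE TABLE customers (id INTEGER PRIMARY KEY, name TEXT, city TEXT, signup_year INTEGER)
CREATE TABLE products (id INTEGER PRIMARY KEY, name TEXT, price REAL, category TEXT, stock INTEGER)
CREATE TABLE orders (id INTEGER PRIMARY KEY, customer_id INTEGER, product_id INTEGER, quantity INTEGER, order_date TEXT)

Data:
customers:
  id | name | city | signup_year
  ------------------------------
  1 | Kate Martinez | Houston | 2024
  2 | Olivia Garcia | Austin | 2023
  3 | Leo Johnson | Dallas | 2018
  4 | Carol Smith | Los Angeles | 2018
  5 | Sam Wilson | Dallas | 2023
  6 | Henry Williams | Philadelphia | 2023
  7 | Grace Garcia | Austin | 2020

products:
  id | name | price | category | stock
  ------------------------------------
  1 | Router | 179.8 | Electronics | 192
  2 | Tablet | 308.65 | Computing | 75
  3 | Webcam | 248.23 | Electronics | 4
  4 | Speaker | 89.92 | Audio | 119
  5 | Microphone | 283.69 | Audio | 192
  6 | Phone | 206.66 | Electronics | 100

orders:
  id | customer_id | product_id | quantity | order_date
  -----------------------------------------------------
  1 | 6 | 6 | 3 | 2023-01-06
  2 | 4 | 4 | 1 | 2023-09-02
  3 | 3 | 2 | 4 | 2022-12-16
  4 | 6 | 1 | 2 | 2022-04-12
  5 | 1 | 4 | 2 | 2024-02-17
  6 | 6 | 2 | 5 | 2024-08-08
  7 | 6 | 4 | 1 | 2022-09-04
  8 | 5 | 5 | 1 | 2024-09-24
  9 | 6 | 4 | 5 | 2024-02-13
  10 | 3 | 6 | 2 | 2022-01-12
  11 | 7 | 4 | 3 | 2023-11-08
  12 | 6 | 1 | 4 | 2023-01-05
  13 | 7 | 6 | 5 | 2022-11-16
SELECT COUNT(*) FROM orders

Execution result:
13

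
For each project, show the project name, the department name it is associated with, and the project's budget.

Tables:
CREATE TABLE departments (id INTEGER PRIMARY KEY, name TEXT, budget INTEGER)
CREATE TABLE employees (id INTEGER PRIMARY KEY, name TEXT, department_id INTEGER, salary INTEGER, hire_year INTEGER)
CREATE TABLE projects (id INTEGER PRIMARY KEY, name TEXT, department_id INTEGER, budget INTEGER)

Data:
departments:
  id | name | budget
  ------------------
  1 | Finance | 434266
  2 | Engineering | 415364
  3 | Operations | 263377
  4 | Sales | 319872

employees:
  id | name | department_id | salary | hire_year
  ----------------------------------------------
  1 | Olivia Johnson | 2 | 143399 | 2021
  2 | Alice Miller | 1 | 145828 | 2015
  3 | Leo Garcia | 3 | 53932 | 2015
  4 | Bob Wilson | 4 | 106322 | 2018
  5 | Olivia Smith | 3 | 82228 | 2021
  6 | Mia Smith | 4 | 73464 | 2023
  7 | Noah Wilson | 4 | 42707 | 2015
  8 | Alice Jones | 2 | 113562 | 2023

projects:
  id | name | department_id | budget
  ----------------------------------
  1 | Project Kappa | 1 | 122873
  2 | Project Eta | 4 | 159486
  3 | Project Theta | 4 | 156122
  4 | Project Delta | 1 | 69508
SELECT c.name, p.name AS department, c.budget FROM projects c JOIN departments p ON c.department_id = p.id

Execution result:
name | department | budget
Project Kappa | Finance | 122873
Project Eta | Sales | 159486
Project Theta | Sales | 156122
Project Delta | Finance | 69508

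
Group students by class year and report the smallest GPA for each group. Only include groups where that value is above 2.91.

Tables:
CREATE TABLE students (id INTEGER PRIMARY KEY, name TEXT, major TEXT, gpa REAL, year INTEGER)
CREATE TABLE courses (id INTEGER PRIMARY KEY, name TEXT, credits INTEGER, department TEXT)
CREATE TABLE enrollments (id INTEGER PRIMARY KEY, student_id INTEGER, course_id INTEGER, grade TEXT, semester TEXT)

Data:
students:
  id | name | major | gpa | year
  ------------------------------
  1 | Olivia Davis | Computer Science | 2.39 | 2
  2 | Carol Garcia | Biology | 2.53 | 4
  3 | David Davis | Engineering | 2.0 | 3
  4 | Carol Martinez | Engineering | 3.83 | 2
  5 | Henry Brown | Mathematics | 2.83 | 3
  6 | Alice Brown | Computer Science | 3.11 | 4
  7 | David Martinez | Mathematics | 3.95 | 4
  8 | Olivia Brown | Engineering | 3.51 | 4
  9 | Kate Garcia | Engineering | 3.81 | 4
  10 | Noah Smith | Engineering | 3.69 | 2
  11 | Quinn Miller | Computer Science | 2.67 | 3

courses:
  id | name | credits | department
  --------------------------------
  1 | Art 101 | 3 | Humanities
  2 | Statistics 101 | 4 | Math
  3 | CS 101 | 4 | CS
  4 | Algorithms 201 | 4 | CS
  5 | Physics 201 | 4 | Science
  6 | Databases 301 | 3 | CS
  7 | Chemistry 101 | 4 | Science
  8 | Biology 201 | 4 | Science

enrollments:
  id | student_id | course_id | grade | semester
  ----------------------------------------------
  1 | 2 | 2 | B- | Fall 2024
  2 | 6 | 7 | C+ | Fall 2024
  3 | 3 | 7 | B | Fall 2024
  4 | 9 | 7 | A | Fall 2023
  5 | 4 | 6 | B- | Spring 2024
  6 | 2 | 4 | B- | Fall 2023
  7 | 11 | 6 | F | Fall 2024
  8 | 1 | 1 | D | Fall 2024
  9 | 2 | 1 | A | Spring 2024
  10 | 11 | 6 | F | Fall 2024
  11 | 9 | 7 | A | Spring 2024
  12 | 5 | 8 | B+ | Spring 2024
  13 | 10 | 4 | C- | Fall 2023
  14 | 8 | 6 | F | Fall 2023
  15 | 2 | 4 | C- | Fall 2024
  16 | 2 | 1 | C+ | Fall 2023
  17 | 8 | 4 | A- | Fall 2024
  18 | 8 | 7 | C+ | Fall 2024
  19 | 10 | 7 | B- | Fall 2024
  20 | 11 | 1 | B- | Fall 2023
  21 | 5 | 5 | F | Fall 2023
SELECT year, MIN(gpa) AS min_gpa FROM students GROUP BY year HAVING MIN(gpa) > 2.91

Execution result:
(no rows)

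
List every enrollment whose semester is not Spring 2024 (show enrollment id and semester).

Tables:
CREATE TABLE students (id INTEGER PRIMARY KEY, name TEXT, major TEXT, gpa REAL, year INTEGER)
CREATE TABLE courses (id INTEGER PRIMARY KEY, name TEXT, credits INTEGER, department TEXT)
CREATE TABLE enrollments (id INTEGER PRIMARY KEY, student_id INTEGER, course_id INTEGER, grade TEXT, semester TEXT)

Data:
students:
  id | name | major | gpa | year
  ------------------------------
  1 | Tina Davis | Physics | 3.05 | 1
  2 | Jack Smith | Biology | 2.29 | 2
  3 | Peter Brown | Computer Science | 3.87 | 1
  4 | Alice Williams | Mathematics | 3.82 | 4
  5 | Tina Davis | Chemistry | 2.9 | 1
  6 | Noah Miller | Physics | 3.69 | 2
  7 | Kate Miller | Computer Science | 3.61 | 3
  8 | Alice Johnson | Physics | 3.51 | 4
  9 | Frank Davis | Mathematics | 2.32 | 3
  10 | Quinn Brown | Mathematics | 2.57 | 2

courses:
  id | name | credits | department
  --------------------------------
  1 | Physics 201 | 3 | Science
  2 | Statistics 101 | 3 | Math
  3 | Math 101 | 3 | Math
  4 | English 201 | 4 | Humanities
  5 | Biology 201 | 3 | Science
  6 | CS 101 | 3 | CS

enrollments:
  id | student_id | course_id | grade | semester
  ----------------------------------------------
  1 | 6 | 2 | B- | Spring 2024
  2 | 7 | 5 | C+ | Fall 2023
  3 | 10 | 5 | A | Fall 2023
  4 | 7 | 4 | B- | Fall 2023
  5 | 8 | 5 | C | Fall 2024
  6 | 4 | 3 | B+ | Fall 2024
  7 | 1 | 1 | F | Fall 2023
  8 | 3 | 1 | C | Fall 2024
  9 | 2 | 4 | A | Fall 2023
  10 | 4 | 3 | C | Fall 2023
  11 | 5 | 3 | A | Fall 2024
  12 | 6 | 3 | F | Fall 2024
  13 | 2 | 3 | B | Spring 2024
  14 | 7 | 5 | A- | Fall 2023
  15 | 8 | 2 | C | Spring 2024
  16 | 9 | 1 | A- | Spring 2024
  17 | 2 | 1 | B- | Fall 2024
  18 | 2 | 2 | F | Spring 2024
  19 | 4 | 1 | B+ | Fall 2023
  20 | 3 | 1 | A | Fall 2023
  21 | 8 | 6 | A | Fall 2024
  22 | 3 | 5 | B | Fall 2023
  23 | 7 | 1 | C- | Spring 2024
SELECT id, semester FROM enrollments WHERE semester <> 'Spring 2024'

Execution result:
id | semester
2 | Fall 2023
3 | Fall 2023
4 | Fall 2023
5 | Fall 2024
6 | Fall 2024
7 | Fall 2023
8 | Fall 2024
9 | Fall 2023
10 | Fall 2023
11 | Fall 2024
12 | Fall 2024
14 | Fall 2023
17 | Fall 2024
19 | Fall 2023
20 | Fall 2023
21 | Fall 2024
22 | Fall 2023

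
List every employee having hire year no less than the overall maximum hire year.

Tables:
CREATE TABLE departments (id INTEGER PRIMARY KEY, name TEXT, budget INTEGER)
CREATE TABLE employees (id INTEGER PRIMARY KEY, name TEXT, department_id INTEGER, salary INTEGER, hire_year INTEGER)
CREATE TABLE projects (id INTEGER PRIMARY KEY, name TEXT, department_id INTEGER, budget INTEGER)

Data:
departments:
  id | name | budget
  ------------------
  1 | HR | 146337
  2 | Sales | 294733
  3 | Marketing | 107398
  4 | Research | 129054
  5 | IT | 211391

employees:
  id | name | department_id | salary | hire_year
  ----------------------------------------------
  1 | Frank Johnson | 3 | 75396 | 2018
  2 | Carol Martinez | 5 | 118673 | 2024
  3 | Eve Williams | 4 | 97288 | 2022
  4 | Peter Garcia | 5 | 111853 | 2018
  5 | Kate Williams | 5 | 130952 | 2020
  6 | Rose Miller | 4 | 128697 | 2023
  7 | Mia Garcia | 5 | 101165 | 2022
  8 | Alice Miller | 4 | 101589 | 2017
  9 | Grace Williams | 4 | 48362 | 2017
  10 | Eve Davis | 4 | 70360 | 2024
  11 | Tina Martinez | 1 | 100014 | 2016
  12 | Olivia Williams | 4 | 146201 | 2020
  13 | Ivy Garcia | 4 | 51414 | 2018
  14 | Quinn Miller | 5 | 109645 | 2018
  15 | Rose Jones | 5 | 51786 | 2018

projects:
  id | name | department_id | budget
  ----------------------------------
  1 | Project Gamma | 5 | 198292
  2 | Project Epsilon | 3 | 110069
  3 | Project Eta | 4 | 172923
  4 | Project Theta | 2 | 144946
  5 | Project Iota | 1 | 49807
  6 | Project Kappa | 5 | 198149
SELECT name, hire_year FROM employees WHERE hire_year >= (SELECT MAX(hire_year) FROM employees)

Execution result:
name | hire_year
Carol Martinez | 2024
Eve Davis | 2024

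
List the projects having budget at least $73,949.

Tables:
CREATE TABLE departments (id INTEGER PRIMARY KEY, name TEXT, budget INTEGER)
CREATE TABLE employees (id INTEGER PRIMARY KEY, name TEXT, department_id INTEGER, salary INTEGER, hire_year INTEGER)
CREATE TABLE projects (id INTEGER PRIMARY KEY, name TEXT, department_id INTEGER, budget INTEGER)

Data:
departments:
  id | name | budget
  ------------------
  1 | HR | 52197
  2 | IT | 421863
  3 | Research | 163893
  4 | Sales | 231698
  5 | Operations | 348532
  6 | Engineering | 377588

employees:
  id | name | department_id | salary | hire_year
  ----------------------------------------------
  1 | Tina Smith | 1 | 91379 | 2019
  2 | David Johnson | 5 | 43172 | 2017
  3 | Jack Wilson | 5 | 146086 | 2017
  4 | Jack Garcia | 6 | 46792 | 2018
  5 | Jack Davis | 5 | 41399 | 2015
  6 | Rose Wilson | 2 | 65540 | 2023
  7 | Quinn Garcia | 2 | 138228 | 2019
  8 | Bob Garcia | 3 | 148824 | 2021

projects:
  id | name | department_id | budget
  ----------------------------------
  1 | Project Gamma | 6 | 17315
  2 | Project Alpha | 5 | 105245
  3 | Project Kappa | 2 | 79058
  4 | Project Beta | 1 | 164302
SELECT name, budget FROM projects WHERE budget >= 73949

Execution result:
name | budget
Project Alpha | 105245
Project Kappa | 79058
Project Beta | 164302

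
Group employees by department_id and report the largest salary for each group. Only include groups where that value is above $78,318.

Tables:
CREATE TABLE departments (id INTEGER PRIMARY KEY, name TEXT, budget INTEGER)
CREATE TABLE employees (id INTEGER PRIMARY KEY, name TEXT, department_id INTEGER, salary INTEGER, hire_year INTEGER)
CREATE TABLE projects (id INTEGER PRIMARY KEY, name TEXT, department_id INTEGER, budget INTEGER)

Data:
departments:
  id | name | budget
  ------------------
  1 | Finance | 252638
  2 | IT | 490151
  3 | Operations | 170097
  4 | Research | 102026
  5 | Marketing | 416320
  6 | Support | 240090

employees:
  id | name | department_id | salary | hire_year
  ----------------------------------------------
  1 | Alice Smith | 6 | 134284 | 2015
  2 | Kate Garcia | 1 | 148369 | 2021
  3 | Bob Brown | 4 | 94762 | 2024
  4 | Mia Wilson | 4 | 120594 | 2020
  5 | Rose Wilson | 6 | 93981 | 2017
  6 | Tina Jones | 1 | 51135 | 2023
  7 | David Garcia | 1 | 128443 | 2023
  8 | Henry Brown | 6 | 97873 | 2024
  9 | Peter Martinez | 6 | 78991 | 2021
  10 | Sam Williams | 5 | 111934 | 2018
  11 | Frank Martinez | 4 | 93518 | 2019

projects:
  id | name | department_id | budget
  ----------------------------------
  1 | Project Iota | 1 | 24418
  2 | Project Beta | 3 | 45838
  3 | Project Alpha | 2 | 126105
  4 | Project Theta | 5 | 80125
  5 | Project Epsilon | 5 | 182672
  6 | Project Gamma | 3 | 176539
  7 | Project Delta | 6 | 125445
SELECT department_id, MAX(salary) AS max_salary FROM employees GROUP BY department_id HAVING MAX(salary) > 78318

Execution result:
department_id | max_salary
1 | 148369
4 | 120594
5 | 111934
6 | 134284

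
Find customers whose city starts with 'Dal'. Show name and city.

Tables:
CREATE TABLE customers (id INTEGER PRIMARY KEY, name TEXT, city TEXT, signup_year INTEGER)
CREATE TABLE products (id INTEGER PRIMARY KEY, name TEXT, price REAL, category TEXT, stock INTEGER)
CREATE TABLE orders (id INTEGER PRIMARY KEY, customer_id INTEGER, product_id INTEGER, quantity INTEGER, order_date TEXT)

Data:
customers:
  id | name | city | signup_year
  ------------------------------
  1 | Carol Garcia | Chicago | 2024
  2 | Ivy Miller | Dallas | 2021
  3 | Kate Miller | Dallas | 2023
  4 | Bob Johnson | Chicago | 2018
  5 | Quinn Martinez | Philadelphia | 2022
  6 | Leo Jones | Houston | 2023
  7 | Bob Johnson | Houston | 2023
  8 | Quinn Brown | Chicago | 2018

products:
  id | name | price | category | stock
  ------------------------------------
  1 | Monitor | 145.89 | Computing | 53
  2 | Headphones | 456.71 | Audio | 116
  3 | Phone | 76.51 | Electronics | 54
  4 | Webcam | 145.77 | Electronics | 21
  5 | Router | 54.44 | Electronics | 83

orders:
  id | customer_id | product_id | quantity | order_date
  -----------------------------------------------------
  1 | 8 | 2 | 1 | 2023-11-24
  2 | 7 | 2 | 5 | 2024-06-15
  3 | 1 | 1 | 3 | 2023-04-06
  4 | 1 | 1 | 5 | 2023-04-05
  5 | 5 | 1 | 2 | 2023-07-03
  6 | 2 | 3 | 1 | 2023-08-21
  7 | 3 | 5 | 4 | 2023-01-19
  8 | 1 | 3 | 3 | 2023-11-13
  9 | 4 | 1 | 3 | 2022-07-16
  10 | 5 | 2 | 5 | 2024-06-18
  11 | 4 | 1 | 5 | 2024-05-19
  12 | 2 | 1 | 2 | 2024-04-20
SELECT name, city FROM customers WHERE city LIKE 'Dal%'

Execution result:
name | city
Ivy Miller | Dallas
Kate Miller | Dallas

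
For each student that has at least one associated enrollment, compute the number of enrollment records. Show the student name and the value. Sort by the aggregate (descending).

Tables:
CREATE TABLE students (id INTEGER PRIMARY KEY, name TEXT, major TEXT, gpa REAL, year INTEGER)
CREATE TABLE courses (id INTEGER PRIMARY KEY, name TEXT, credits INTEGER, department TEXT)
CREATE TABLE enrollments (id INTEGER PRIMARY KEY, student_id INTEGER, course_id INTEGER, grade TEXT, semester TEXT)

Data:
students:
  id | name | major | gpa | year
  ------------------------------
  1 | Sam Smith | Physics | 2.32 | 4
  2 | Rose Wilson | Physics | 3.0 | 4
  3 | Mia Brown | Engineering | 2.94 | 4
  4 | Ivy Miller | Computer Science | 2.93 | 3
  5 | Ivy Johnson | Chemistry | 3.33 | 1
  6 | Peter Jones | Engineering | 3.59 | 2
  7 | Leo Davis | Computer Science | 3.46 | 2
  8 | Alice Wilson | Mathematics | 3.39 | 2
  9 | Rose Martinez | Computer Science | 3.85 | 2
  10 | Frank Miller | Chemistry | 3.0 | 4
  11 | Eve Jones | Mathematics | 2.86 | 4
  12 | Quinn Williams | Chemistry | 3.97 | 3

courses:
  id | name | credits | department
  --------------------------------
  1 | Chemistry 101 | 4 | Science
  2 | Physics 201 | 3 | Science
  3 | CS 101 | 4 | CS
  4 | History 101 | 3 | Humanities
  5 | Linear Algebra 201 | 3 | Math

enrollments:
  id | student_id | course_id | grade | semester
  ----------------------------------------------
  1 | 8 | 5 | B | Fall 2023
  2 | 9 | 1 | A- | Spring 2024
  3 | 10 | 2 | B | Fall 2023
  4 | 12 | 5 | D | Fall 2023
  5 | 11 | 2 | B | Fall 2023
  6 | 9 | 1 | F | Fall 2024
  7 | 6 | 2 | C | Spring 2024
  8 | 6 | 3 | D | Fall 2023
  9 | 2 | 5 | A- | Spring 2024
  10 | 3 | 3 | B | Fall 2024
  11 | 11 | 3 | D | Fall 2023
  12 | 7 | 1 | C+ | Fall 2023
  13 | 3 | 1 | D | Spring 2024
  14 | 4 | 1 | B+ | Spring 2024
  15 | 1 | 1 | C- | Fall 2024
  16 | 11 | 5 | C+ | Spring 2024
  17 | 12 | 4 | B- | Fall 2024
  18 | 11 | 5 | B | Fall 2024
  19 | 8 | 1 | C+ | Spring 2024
SELECT p.name, COUNT(*) AS n FROM enrollments c JOIN students p ON c.student_id = p.id GROUP BY p.id, p.name ORDER BY n DESC

Execution result:
name | n
Eve Jones | 4
Mia Brown | 2
Peter Jones | 2
Alice Wilson | 2
Rose Martinez | 2
Quinn Williams | 2
Sam Smith | 1
Rose Wilson | 1
Ivy Miller | 1
Leo Davis | 1
Frank Miller | 1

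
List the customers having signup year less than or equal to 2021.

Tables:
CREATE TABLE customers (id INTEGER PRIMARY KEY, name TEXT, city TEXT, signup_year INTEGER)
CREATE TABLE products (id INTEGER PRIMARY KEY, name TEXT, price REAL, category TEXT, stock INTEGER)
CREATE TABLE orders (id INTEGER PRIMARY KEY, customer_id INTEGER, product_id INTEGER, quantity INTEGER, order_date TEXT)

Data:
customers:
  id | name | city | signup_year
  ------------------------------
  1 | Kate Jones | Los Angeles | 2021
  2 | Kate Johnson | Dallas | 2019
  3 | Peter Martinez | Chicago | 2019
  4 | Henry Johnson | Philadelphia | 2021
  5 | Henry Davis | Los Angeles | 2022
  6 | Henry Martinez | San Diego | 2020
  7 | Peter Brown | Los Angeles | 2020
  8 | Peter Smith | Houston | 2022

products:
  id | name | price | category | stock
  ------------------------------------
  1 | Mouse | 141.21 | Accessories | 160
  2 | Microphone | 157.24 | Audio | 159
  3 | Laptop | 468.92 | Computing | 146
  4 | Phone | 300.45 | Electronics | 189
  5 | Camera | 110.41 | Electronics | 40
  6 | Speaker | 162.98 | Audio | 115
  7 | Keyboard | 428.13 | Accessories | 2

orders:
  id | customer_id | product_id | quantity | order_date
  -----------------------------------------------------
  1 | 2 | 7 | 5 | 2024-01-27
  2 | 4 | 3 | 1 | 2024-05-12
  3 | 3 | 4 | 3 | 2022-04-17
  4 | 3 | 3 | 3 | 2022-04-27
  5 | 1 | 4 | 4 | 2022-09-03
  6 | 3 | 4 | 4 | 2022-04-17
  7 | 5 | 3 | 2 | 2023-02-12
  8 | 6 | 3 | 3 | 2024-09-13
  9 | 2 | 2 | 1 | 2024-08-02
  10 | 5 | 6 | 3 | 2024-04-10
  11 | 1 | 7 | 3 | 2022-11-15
SELECT name, signup_year FROM customers WHERE signup_year <= 2021

Execution result:
name | signup_year
Kate Jones | 2021
Kate Johnson | 2019
Peter Martinez | 2019
Henry Johnson | 2021
Henry Martinez | 2020
Peter Brown | 2020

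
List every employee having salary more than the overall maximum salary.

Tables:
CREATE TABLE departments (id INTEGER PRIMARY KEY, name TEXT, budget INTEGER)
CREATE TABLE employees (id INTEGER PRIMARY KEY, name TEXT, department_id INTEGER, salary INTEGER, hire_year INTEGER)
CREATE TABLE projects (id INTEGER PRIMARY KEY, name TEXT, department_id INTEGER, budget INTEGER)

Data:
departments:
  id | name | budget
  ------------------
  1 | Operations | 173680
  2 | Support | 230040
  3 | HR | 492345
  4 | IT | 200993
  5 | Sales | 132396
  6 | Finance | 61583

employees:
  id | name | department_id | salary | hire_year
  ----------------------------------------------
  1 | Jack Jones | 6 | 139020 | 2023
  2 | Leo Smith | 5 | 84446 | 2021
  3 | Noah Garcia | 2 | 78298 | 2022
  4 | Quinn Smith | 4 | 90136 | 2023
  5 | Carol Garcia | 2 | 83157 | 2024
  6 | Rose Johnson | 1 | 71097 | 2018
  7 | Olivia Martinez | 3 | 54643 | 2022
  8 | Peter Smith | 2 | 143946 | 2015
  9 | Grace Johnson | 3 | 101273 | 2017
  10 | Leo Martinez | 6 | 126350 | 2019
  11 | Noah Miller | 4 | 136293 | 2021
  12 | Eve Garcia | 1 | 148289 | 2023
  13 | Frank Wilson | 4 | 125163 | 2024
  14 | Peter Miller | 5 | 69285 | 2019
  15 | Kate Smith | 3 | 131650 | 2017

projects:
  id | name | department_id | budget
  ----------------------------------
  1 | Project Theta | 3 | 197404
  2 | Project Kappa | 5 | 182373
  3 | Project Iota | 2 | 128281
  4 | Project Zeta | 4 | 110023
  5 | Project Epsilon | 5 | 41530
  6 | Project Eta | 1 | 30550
SELECT name, salary FROM employees WHERE salary > (SELECT MAX(salary) FROM employees)

Execution result:
(no rows)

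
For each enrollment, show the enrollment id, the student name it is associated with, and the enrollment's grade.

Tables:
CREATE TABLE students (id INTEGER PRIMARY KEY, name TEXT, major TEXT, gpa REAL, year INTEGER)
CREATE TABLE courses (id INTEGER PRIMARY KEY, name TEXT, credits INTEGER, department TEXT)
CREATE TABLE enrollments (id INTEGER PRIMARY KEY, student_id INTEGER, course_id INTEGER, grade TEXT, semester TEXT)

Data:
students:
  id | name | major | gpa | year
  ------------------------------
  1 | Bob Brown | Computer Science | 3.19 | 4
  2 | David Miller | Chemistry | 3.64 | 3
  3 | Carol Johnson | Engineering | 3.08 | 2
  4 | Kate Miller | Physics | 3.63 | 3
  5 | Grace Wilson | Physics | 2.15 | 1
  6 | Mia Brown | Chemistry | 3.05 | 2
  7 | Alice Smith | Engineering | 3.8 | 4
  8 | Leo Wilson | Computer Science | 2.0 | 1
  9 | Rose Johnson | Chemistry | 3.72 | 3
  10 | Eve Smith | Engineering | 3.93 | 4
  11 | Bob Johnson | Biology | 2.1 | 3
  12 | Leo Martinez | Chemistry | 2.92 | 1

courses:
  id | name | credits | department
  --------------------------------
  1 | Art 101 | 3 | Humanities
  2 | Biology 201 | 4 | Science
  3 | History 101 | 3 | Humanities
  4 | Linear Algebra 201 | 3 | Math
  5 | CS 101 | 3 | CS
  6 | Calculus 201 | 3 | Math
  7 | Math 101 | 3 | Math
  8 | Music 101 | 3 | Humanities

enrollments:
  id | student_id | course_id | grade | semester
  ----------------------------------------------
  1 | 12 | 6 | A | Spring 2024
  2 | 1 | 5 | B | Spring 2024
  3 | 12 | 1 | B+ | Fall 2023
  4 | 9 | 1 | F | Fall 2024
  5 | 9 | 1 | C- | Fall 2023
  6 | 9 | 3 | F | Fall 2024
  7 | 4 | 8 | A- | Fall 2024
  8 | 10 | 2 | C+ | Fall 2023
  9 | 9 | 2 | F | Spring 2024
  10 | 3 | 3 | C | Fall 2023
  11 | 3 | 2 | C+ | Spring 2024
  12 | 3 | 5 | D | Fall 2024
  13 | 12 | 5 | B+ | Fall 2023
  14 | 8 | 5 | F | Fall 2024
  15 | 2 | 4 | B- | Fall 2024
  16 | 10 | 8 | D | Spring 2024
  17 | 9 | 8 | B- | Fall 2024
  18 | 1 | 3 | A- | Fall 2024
SELECT c.id, p.name AS student, c.grade FROM enrollments c JOIN students p ON c.student_id = p.id

Execution result:
id | student | grade
1 | Leo Martinez | A
2 | Bob Brown | B
3 | Leo Martinez | B+
4 | Rose Johnson | F
5 | Rose Johnson | C-
6 | Rose Johnson | F
7 | Kate Miller | A-
8 | Eve Smith | C+
9 | Rose Johnson | F
10 | Carol Johnson | C
11 | Carol Johnson | C+
12 | Carol Johnson | D
13 | Leo Martinez | B+
14 | Leo Wilson | F
15 | David Miller | B-
16 | Eve Smith | D
17 | Rose Johnson | B-
18 | Bob Brown | A-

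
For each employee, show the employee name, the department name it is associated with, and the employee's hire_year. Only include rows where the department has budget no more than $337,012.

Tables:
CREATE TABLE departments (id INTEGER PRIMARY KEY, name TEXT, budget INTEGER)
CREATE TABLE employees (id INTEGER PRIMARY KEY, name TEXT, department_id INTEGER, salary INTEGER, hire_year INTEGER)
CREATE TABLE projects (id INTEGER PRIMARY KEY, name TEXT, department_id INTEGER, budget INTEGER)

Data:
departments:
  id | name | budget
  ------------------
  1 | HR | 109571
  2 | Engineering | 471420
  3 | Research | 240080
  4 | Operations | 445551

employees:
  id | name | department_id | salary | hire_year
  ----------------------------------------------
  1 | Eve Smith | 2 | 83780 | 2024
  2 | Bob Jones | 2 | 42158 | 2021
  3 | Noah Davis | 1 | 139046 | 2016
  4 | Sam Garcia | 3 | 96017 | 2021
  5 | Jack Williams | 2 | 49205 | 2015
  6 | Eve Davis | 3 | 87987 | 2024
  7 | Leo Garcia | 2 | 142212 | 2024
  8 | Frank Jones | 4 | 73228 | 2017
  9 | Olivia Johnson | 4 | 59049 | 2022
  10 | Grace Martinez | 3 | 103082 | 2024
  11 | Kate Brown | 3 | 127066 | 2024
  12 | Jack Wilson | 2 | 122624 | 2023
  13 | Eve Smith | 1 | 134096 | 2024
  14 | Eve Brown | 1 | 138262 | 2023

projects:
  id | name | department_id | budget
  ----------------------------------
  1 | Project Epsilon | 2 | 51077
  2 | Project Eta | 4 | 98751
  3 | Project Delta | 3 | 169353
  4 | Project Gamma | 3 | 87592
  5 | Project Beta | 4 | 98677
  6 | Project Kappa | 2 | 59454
SELECT c.name, p.name AS department, c.hire_year FROM employees c JOIN departments p ON c.department_id = p.id WHERE p.budget <= 337012

Execution result:
name | department | hire_year
Noah Davis | HR | 2016
Sam Garcia | Research | 2021
Eve Davis | Research | 2024
Grace Martinez | Research | 2024
Kate Brown | Research | 2024
Eve Smith | HR | 2024
Eve Brown | HR | 2023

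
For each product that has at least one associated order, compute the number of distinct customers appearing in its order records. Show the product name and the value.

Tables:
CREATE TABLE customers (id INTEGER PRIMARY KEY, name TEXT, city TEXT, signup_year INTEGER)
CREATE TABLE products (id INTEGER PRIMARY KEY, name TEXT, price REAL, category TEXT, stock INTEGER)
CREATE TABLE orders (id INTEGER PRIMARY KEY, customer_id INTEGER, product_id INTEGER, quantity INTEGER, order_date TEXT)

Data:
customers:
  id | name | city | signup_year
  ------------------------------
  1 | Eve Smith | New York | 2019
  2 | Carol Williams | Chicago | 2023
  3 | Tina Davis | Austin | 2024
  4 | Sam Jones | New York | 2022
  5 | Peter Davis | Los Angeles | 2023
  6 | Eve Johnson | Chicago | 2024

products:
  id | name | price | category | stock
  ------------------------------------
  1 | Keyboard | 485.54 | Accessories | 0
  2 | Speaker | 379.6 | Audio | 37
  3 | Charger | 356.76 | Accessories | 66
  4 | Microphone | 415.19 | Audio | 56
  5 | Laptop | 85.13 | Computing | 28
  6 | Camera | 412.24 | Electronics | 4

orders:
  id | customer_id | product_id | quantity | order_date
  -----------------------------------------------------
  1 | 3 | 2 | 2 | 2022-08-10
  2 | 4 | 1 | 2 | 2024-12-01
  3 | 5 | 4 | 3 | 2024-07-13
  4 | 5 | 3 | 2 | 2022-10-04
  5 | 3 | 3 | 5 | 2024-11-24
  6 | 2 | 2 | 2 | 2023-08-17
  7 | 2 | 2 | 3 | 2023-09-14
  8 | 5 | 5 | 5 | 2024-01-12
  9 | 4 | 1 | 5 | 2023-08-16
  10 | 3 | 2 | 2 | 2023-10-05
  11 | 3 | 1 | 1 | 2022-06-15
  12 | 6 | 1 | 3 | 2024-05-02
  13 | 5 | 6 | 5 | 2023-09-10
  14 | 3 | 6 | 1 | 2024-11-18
SELECT p.name, COUNT(DISTINCT c.customer_id) AS distinct_customer_count FROM orders c JOIN products p ON c.product_id = p.id GROUP BY p.id, p.name

Execution result:
name | distinct_customer_count
Keyboard | 3
Speaker | 2
Charger | 2
Microphone | 1
Laptop | 1
Camera | 2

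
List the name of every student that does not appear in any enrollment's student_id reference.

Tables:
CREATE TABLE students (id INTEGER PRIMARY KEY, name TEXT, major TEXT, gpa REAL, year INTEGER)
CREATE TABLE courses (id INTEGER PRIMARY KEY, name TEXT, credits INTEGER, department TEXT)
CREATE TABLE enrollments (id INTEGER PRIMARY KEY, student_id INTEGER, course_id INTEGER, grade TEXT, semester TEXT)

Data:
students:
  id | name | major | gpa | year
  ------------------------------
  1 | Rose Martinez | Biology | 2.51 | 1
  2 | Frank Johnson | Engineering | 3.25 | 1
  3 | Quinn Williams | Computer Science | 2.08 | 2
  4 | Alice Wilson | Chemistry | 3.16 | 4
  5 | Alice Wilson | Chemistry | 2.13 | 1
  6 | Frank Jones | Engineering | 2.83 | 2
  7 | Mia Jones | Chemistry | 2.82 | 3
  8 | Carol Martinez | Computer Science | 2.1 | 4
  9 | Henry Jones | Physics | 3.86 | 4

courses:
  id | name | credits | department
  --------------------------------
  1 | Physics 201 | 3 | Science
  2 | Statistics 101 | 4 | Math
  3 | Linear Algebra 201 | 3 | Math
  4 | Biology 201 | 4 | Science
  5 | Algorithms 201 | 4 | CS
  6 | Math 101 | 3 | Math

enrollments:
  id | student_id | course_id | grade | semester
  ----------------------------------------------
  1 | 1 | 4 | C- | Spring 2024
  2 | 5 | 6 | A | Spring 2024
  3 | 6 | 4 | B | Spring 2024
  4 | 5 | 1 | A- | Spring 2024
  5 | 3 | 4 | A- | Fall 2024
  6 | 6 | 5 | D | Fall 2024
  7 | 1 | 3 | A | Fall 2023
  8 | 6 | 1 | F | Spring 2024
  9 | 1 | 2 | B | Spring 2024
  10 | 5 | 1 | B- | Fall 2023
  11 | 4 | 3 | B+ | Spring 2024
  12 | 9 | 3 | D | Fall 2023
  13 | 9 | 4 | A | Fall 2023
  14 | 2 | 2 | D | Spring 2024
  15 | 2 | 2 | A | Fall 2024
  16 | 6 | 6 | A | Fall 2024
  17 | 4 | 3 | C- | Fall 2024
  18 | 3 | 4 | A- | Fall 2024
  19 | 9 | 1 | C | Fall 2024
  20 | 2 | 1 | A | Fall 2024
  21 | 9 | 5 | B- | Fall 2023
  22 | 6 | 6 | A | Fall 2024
SELECT p.name FROM students p LEFT JOIN enrollments c ON c.student_id = p.id WHERE c.id IS NULL

Execution result:
name
Mia Jones
Carol Martinez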